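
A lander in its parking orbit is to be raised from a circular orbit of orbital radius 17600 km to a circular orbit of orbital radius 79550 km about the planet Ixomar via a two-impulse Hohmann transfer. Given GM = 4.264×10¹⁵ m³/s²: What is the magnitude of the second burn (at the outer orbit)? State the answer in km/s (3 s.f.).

Δv ≈ 2.91 km/s

r₁ = 17600 km = 1.760×10⁷ m.
r₂ = 79550 km = 7.955×10⁷ m.
Transfer ellipse a_t = (r₁ + r₂)/2 = 4.858×10⁷ m.
At r₁: circular v_c1 = √(μ/r₁) = 15570 m/s; transfer-periapsis v_p = √[μ(2/r₁ − 1/a_t)] = 19920 m/s.
At r₂: circular v_c2 = √(μ/r₂) = 7321 m/s; transfer-apoapsis v_a = √[μ(2/r₂ − 1/a_t)] = 4407 m/s.
Δv₂ = v_c2 − v_a = 2914 m/s.
= 2.914 km/s.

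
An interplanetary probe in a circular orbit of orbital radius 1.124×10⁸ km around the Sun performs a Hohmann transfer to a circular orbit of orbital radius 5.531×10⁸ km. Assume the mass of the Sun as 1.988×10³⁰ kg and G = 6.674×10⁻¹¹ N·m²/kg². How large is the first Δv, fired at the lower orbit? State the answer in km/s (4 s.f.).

Δv ≈ 9.938 km/s

μ = GM = 6.674×10⁻¹¹ × 1.988×10³⁰ = 1.327×10²⁰ m³/s².
r₁ = 1.124×10⁸ km = 1.124×10¹¹ m.
r₂ = 5.531×10⁸ km = 5.531×10¹¹ m.
Transfer ellipse a_t = (r₁ + r₂)/2 = 3.328×10¹¹ m.
At r₁: circular v_c1 = √(μ/r₁) = 34360 m/s; transfer-perihelion v_p = √[μ(2/r₁ − 1/a_t)] = 44300 m/s.
Δv₁ = v_p − v_c1 = 9938 m/s.
= 9.938 km/s.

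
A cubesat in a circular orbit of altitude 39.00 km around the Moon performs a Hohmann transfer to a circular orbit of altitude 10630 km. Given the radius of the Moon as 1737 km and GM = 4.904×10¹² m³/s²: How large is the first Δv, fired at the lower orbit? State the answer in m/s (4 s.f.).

r₁ = 1737 + 39.00 = 1776.0 km = 1.7760×10⁶ m.
r₂ = 1737 + 10630 = 12367 km = 1.2367×10⁷ m.
Transfer ellipse a_t = (r₁ + r₂)/2 = 7.072×10⁶ m.
At r₁: circular v_c1 = √(μ/r₁) = 1662 m/s; transfer-perilune v_p = √[μ(2/r₁ − 1/a_t)] = 2198 m/s.
Δv₁ = v_p − v_c1 = 535.8 m/s.

Δv ≈ 535.8 m/s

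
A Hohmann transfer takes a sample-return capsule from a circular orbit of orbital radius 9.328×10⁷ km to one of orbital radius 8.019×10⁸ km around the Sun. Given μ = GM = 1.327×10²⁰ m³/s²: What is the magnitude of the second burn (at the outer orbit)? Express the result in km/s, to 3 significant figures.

Δv ≈ 6.99 km/s

r₁ = 9.328×10⁷ km = 9.328×10¹⁰ m.
r₂ = 8.019×10⁸ km = 8.019×10¹¹ m.
Transfer ellipse a_t = (r₁ + r₂)/2 = 4.476×10¹¹ m.
At r₁: circular v_c1 = √(μ/r₁) = 37720 m/s; transfer-perihelion v_p = √[μ(2/r₁ − 1/a_t)] = 50480 m/s.
At r₂: circular v_c2 = √(μ/r₂) = 12860 m/s; transfer-aphelion v_a = √[μ(2/r₂ − 1/a_t)] = 5873 m/s.
Δv₂ = v_c2 − v_a = 6991 m/s.
= 6.991 km/s.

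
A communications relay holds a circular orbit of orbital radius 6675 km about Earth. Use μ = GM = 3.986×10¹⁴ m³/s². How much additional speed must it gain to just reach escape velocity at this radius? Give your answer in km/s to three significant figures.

r = 6675 km = 6.675×10⁶ m.
Circular speed v_c = √(μ/r) = 7728 m/s.
Escape speed v_esc = √(2μ/r) = √2 × v_c = 10930 m/s.
Δv = v_esc − v_c = 3201 m/s = 3.201 km/s.

Δv ≈ 3.20 km/s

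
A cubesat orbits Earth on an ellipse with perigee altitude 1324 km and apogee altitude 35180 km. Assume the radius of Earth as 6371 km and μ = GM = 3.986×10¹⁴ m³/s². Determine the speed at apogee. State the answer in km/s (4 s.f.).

v ≈ 1.731 km/s

r_p = 6371 + 1324 = 7695.0 km = 7.6950×10⁶ m.
r_a = 6371 + 35180 = 41551 km = 4.1551×10⁷ m.
Semi-major axis a = (r_p + r_a)/2 = 24623 km = 2.462×10⁷ m.
Vis-viva: v² = μ(2/r − 1/a) = 3.986×10¹⁴ × (4.813×10⁻⁸ − 4.061×10⁻⁸) = 2.998×10⁶ m²/s².
v = 1731 m/s = 1.731 km/s.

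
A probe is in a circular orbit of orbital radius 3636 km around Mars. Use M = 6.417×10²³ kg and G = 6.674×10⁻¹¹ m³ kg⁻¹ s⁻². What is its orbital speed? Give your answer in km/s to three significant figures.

v ≈ 3.43 km/s

μ = GM = 6.674×10⁻¹¹ × 6.417×10²³ = 4.283×10¹³ m³/s².
r = 3636 km = 3.636×10⁶ m.
For a circular orbit v = √(μ/r) = √(4.283×10¹³ / 3.636×10⁶) = √(1.178×10⁷) = 3432 m/s.
That is 3.432 km/s.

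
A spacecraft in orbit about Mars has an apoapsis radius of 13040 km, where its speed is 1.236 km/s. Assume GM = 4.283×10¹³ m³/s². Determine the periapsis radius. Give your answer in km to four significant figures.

r_a = 1.304×10⁷ m.
Specific energy ε = v²/2 − μ/r = -2.521×10⁶ J/kg, so a = −μ/(2ε) = 8.496×10⁶ m.
The apsides satisfy r_p + r_a = 2a, so the periapsis radius is 2a − r_a = 3.952×10⁶ m = 3951.6 km.

periapsis radius ≈ 3952 km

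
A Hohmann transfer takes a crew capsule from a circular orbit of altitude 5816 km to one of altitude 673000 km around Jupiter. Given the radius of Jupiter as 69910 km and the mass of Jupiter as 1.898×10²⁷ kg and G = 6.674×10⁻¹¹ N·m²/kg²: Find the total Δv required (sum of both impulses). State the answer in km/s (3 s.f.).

Δv_total ≈ 21.6 km/s

μ = GM = 6.674×10⁻¹¹ × 1.898×10²⁷ = 1.267×10¹⁷ m³/s².
r₁ = 69910 + 5816 = 75726 km = 7.5726×10⁷ m.
r₂ = 69910 + 673000 = 742910 km = 7.4291×10⁸ m.
Transfer ellipse a_t = (r₁ + r₂)/2 = 4.093×10⁸ m.
At r₁: circular v_c1 = √(μ/r₁) = 40900 m/s; transfer-perijove v_p = √[μ(2/r₁ − 1/a_t)] = 55100 m/s.
Δv₁ = v_p − v_c1 = 14200 m/s.
At r₂: circular v_c2 = √(μ/r₂) = 13060 m/s; transfer-apojove v_a = √[μ(2/r₂ − 1/a_t)] = 5616 m/s.
Δv₂ = v_c2 − v_a = 7441 m/s.
Total Δv = Δv₁ + Δv₂ = 21640 m/s = 21.64 km/s.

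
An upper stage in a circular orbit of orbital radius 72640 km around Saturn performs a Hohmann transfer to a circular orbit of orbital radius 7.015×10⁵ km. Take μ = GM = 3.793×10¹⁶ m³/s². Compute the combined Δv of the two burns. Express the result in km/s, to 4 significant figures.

r₁ = 72640 km = 7.264×10⁷ m.
r₂ = 7.015×10⁵ km = 7.015×10⁸ m.
Transfer ellipse a_t = (r₁ + r₂)/2 = 3.871×10⁸ m.
At r₁: circular v_c1 = √(μ/r₁) = 22850 m/s; transfer-perikrone v_p = √[μ(2/r₁ − 1/a_t)] = 30760 m/s.
Δv₁ = v_p − v_c1 = 7912 m/s.
At r₂: circular v_c2 = √(μ/r₂) = 7353 m/s; transfer-apokrone v_a = √[μ(2/r₂ − 1/a_t)] = 3185 m/s.
Δv₂ = v_c2 − v_a = 4168 m/s.
Total Δv = Δv₁ + Δv₂ = 12080 m/s = 12.08 km/s.

Δv_total ≈ 12.08 km/s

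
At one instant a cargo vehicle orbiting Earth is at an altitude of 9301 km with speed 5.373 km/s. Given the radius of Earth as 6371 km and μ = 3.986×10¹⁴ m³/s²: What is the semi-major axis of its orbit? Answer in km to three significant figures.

r = 6371 + 9301 = 15672 km = 1.567×10⁷ m.
Vis-viva rearranged: 1/a = 2/r − v²/μ = 1.276×10⁻⁷ − 7.243×10⁻⁸ = 5.519×10⁻⁸ m⁻¹.
a = 1.812×10⁷ m = 18119 km.

a ≈ 18100 km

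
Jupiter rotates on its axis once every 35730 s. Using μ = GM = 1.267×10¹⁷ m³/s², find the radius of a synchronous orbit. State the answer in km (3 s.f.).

A synchronous orbit has period T, so by Kepler's third law a = (μT²/4π²)^(1/3).
μT²/4π² = 1.267×10¹⁷ × (3.573×10⁴)² / 39.48 = 4.097×10²⁴ m³.
a = 1.600×10⁸ m = 1.6002×10⁵ km.

r_sync ≈ 1.60×10⁵ km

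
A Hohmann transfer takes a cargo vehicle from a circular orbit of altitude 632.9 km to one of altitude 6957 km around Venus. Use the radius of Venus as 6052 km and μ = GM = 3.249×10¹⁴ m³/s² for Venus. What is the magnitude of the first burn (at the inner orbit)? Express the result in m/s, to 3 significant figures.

r₁ = 6052 + 632.9 = 6684.9 km = 6.6849×10⁶ m.
r₂ = 6052 + 6957 = 13009 km = 1.3009×10⁷ m.
Transfer ellipse a_t = (r₁ + r₂)/2 = 9.847×10⁶ m.
At r₁: circular v_c1 = √(μ/r₁) = 6972 m/s; transfer-periapsis v_p = √[μ(2/r₁ − 1/a_t)] = 8013 m/s.
Δv₁ = v_p − v_c1 = 1042 m/s.

Δv ≈ 1040 m/s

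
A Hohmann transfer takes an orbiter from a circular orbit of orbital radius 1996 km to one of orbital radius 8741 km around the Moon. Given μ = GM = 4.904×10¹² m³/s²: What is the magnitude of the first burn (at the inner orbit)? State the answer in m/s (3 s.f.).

Δv ≈ 433 m/s

r₁ = 1996 km = 1.996×10⁶ m.
r₂ = 8741 km = 8.741×10⁶ m.
Transfer ellipse a_t = (r₁ + r₂)/2 = 5.368×10⁶ m.
At r₁: circular v_c1 = √(μ/r₁) = 1567 m/s; transfer-perilune v_p = √[μ(2/r₁ − 1/a_t)] = 2000 m/s.
Δv₁ = v_p − v_c1 = 432.6 m/s.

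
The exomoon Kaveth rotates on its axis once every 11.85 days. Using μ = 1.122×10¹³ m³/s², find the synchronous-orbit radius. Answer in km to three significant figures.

r_sync ≈ 66800 km

T = 11.85 days = 1.024×10⁶ s.
A synchronous orbit has period T, so by Kepler's third law a = (μT²/4π²)^(1/3).
μT²/4π² = 1.122×10¹³ × (1.024×10⁶)² / 39.48 = 2.979×10²³ m³.
a = 6.679×10⁷ m = 66788 km.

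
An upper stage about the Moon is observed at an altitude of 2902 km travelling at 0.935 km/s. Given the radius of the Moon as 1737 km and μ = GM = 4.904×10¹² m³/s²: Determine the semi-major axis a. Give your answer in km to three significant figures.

a ≈ 3950 km

r = 1737 + 2902 = 4639.0 km = 4.639×10⁶ m.
Vis-viva rearranged: 1/a = 2/r − v²/μ = 4.311×10⁻⁷ − 1.783×10⁻⁷ = 2.529×10⁻⁷ m⁻¹.
a = 3.955×10⁶ m = 3954.8 km.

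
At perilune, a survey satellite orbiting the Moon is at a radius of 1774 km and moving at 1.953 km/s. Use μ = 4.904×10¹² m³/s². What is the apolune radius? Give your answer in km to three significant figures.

r_p = 1.774×10⁶ m.
Specific energy ε = v²/2 − μ/r = -8.573×10⁵ J/kg, so a = −μ/(2ε) = 2.860×10⁶ m.
The apsides satisfy r_p + r_a = 2a, so the apolune radius is 2a − r_p = 3.946×10⁶ m = 3946.5 km.

apolune radius ≈ 3950 km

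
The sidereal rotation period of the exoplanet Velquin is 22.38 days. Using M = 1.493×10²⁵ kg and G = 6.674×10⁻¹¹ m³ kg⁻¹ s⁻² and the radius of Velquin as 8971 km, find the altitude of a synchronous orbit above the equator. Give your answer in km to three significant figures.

μ = GM = 6.674×10⁻¹¹ × 1.493×10²⁵ = 9.964×10¹⁴ m³/s².
T = 22.38 days = 1.934×10⁶ s.
A synchronous orbit has period T, so by Kepler's third law a = (μT²/4π²)^(1/3).
μT²/4π² = 9.964×10¹⁴ × (1.934×10⁶)² / 39.48 = 9.437×10²⁵ m³.
a = 4.553×10⁸ m = 4.5528×10⁵ km.
Altitude h = a − R = 4.5528×10⁵ − 8971 = 4.4631×10⁵ km.

h_sync ≈ 4.46×10⁵ km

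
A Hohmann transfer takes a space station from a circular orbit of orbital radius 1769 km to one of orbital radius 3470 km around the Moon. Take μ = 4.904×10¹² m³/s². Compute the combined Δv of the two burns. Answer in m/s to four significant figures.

r₁ = 1769 km = 1.769×10⁶ m.
r₂ = 3470 km = 3.470×10⁶ m.
Transfer ellipse a_t = (r₁ + r₂)/2 = 2.620×10⁶ m.
At r₁: circular v_c1 = √(μ/r₁) = 1665 m/s; transfer-perilune v_p = √[μ(2/r₁ − 1/a_t)] = 1916 m/s.
Δv₁ = v_p − v_c1 = 251.3 m/s.
At r₂: circular v_c2 = √(μ/r₂) = 1189 m/s; transfer-apolune v_a = √[μ(2/r₂ − 1/a_t)] = 976.9 m/s.
Δv₂ = v_c2 − v_a = 211.9 m/s.
Total Δv = Δv₁ + Δv₂ = 463.2 m/s.

Δv_total ≈ 463.2 m/s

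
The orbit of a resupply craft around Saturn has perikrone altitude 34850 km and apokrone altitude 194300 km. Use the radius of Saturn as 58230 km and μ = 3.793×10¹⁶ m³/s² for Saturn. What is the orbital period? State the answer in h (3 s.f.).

T ≈ 20.4 h

r_p = 58230 + 34850 = 93080 km = 9.3080×10⁷ m.
r_a = 58230 + 194300 = 252530 km = 2.5253×10⁸ m.
Semi-major axis a = (r_p + r_a)/2 = (93080 + 2.5253×10⁵)/2 = 1.7280×10⁵ km = 1.728×10⁸ m.
By Kepler's third law T = 2π√(a³/μ) = 2π × 1.166×10⁴ = 7.329×10⁴ s.
= 20.36 h.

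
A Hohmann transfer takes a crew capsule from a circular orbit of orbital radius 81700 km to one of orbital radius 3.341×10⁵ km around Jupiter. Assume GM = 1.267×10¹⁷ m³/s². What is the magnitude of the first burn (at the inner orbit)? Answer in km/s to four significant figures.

Δv ≈ 10.54 km/s

r₁ = 81700 km = 8.170×10⁷ m.
r₂ = 3.341×10⁵ km = 3.341×10⁸ m.
Transfer ellipse a_t = (r₁ + r₂)/2 = 2.079×10⁸ m.
At r₁: circular v_c1 = √(μ/r₁) = 39380 m/s; transfer-perijove v_p = √[μ(2/r₁ − 1/a_t)] = 49920 m/s.
Δv₁ = v_p − v_c1 = 10540 m/s.
= 10.54 km/s.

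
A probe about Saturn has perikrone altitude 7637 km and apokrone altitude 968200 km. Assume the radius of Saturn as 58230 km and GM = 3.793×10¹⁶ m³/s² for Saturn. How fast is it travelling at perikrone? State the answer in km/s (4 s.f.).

v ≈ 32.90 km/s

r_p = 58230 + 7637 = 65867 km = 6.5867×10⁷ m.
r_a = 58230 + 968200 = 1026400 km = 1.0264×10⁹ m.
Semi-major axis a = (r_p + r_a)/2 = 5.4615×10⁵ km = 5.461×10⁸ m.
Vis-viva: v² = μ(2/r − 1/a) = 3.793×10¹⁶ × (3.036×10⁻⁸ − 1.831×10⁻⁹) = 1.082×10⁹ m²/s².
v = 32900 m/s = 32.90 km/s.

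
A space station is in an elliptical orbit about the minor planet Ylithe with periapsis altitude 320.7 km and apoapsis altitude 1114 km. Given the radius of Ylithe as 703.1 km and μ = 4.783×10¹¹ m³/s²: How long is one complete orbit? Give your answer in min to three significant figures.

r_p = 703.1 + 320.7 = 1023.8 km = 1.0238×10⁶ m.
r_a = 703.1 + 1114 = 1817.1 km = 1.8171×10⁶ m.
Semi-major axis a = (r_p + r_a)/2 = (1023.8 + 1817.1)/2 = 1420.4 km = 1.420×10⁶ m.
By Kepler's third law T = 2π√(a³/μ) = 2π × 2.448×10³ = 1.538×10⁴ s.
= 256.3 min.

T ≈ 256 min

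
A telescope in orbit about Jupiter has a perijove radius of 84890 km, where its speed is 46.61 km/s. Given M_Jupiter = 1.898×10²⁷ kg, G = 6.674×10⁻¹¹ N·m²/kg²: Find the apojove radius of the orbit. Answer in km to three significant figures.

μ = GM = 6.674×10⁻¹¹ × 1.898×10²⁷ = 1.267×10¹⁷ m³/s².
r_p = 8.489×10⁷ m.
Specific energy ε = v²/2 − μ/r = -4.059×10⁸ J/kg, so a = −μ/(2ε) = 1.560×10⁸ m.
The apsides satisfy r_p + r_a = 2a, so the apojove radius is 2a − r_p = 2.271×10⁸ m = 2.2715×10⁵ km.

apojove radius ≈ 2.27×10⁵ km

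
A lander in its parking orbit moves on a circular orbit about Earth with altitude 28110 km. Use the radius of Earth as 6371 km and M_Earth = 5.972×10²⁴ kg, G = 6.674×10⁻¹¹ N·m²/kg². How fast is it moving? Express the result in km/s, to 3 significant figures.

μ = GM = 6.674×10⁻¹¹ × 5.972×10²⁴ = 3.986×10¹⁴ m³/s².
r = 6371 + 28110 = 34481 km = 3.4481×10⁷ m.
For a circular orbit v = √(μ/r) = √(3.986×10¹⁴ / 3.448×10⁷) = √(1.156×10⁷) = 3400 m/s.
That is 3.400 km/s.

v ≈ 3.40 km/s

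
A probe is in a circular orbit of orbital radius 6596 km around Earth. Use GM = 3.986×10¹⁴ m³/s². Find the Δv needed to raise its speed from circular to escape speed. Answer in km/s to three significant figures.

r = 6596 km = 6.596×10⁶ m.
Circular speed v_c = √(μ/r) = 7774 m/s.
Escape speed v_esc = √(2μ/r) = √2 × v_c = 10990 m/s.
Δv = v_esc − v_c = 3220 m/s = 3.220 km/s.

Δv ≈ 3.22 km/s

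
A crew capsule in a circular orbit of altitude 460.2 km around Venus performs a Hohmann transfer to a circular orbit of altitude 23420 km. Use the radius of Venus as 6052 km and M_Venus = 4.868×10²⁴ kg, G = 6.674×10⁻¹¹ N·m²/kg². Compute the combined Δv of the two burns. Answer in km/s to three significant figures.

μ = GM = 6.674×10⁻¹¹ × 4.868×10²⁴ = 3.249×10¹⁴ m³/s².
r₁ = 6052 + 460.2 = 6512.2 km = 6.5122×10⁶ m.
r₂ = 6052 + 23420 = 29472 km = 2.9472×10⁷ m.
Transfer ellipse a_t = (r₁ + r₂)/2 = 1.799×10⁷ m.
At r₁: circular v_c1 = √(μ/r₁) = 7063 m/s; transfer-periapsis v_p = √[μ(2/r₁ − 1/a_t)] = 9040 m/s.
Δv₁ = v_p − v_c1 = 1977 m/s.
At r₂: circular v_c2 = √(μ/r₂) = 3320 m/s; transfer-apoapsis v_a = √[μ(2/r₂ − 1/a_t)] = 1997 m/s.
Δv₂ = v_c2 − v_a = 1323 m/s.
Total Δv = Δv₁ + Δv₂ = 3299 m/s = 3.299 km/s.

Δv_total ≈ 3.30 km/s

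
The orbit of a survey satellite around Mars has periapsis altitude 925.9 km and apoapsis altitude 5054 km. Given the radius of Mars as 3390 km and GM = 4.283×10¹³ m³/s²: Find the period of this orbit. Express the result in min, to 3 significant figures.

T ≈ 258 min

r_p = 3390 + 925.9 = 4315.9 km = 4.3159×10⁶ m.
r_a = 3390 + 5054 = 8444.0 km = 8.4440×10⁶ m.
Semi-major axis a = (r_p + r_a)/2 = (4315.9 + 8444.0)/2 = 6379.9 km = 6.380×10⁶ m.
By Kepler's third law T = 2π√(a³/μ) = 2π × 2.462×10³ = 1.547×10⁴ s.
= 257.9 min.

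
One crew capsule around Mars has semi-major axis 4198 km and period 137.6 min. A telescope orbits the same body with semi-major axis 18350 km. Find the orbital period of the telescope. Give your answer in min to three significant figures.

T₂ ≈ 1260 min

Kepler's third law: T² ∝ a³, so T₂ = T₁ (a₂/a₁)^(3/2).
a₂/a₁ = 4.371, (a₂/a₁)^(3/2) = 9.139.
T₂ = 137.6 × 9.139 = 1258 min.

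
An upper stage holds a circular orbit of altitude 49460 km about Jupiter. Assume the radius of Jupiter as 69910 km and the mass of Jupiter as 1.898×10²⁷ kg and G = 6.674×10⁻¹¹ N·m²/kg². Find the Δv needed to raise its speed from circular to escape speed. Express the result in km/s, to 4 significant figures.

μ = GM = 6.674×10⁻¹¹ × 1.898×10²⁷ = 1.267×10¹⁷ m³/s².
r = 69910 + 49460 = 119370 km = 1.1937×10⁸ m.
Circular speed v_c = √(μ/r) = 32580 m/s.
Escape speed v_esc = √(2μ/r) = √2 × v_c = 46070 m/s.
Δv = v_esc − v_c = 13490 m/s = 13.49 km/s.

Δv ≈ 13.49 km/s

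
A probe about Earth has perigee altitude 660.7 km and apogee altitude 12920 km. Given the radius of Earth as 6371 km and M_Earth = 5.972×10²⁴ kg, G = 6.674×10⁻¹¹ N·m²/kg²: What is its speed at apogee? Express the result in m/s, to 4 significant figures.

v ≈ 3322 m/s

μ = GM = 6.674×10⁻¹¹ × 5.972×10²⁴ = 3.986×10¹⁴ m³/s².
r_p = 6371 + 660.7 = 7031.7 km = 7.0317×10⁶ m.
r_a = 6371 + 12920 = 19291 km = 1.9291×10⁷ m.
Semi-major axis a = (r_p + r_a)/2 = 13161 km = 1.316×10⁷ m.
Vis-viva: v² = μ(2/r − 1/a) = 3.986×10¹⁴ × (1.037×10⁻⁷ − 7.598×10⁻⁸) = 1.104×10⁷ m²/s².
v = 3322 m/s.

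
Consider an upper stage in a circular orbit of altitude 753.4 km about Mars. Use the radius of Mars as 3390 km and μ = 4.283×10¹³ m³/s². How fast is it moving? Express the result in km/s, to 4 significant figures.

r = 3390 + 753.4 = 4143.4 km = 4.1434×10⁶ m.
For a circular orbit v = √(μ/r) = √(4.283×10¹³ / 4.143×10⁶) = √(1.034×10⁷) = 3215 m/s.
That is 3.215 km/s.

v ≈ 3.215 km/s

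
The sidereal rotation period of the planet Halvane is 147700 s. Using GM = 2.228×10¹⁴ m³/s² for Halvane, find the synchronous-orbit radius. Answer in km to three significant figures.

r_sync ≈ 49700 km

A synchronous orbit has period T, so by Kepler's third law a = (μT²/4π²)^(1/3).
μT²/4π² = 2.228×10¹⁴ × (1.477×10⁵)² / 39.48 = 1.231×10²³ m³.
a = 4.975×10⁷ m = 49748 km.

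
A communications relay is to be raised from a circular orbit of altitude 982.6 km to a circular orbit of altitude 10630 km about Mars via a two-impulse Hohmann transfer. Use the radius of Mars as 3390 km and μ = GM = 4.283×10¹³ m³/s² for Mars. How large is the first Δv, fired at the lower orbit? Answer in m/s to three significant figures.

r₁ = 3390 + 982.6 = 4372.6 km = 4.3726×10⁶ m.
r₂ = 3390 + 10630 = 14020 km = 1.4020×10⁷ m.
Transfer ellipse a_t = (r₁ + r₂)/2 = 9.196×10⁶ m.
At r₁: circular v_c1 = √(μ/r₁) = 3130 m/s; transfer-periapsis v_p = √[μ(2/r₁ − 1/a_t)] = 3864 m/s.
Δv₁ = v_p − v_c1 = 734.6 m/s.

Δv ≈ 735 m/s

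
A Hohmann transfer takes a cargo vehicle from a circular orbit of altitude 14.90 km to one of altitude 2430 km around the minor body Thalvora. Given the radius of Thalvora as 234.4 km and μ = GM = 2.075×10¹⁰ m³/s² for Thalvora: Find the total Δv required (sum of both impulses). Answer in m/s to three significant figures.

r₁ = 234.4 + 14.90 = 249.30 km = 2.4930×10⁵ m.
r₂ = 234.4 + 2430 = 2664.4 km = 2.6644×10⁶ m.
Transfer ellipse a_t = (r₁ + r₂)/2 = 1.457×10⁶ m.
At r₁: circular v_c1 = √(μ/r₁) = 288.5 m/s; transfer-periapsis v_p = √[μ(2/r₁ − 1/a_t)] = 390.2 m/s.
Δv₁ = v_p − v_c1 = 101.7 m/s.
At r₂: circular v_c2 = √(μ/r₂) = 88.25 m/s; transfer-apoapsis v_a = √[μ(2/r₂ − 1/a_t)] = 36.51 m/s.
Δv₂ = v_c2 − v_a = 51.74 m/s.
Total Δv = Δv₁ + Δv₂ = 153.4 m/s.

Δv_total ≈ 153 m/s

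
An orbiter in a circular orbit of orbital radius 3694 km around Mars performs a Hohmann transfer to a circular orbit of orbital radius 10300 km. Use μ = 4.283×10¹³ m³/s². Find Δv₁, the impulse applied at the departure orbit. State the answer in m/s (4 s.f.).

Δv ≈ 726.2 m/s

r₁ = 3694 km = 3.694×10⁶ m.
r₂ = 10300 km = 1.030×10⁷ m.
Transfer ellipse a_t = (r₁ + r₂)/2 = 6.997×10⁶ m.
At r₁: circular v_c1 = √(μ/r₁) = 3405 m/s; transfer-periapsis v_p = √[μ(2/r₁ − 1/a_t)] = 4131 m/s.
Δv₁ = v_p − v_c1 = 726.2 m/s.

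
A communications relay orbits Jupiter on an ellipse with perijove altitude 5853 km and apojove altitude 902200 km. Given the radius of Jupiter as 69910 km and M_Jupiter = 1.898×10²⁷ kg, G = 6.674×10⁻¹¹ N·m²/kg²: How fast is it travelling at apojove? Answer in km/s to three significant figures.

v ≈ 4.34 km/s

μ = GM = 6.674×10⁻¹¹ × 1.898×10²⁷ = 1.267×10¹⁷ m³/s².
r_p = 69910 + 5853 = 75763 km = 7.5763×10⁷ m.
r_a = 69910 + 902200 = 972110 km = 9.7211×10⁸ m.
Semi-major axis a = (r_p + r_a)/2 = 5.2394×10⁵ km = 5.239×10⁸ m.
Vis-viva: v² = μ(2/r − 1/a) = 1.267×10¹⁷ × (2.057×10⁻⁹ − 1.909×10⁻⁹) = 1.884×10⁷ m²/s².
v = 4341 m/s = 4.341 km/s.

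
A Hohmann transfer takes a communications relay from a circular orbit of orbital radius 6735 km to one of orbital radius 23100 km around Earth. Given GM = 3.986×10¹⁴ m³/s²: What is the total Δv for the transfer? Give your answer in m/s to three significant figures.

r₁ = 6735 km = 6.735×10⁶ m.
r₂ = 23100 km = 2.310×10⁷ m.
Transfer ellipse a_t = (r₁ + r₂)/2 = 1.492×10⁷ m.
At r₁: circular v_c1 = √(μ/r₁) = 7693 m/s; transfer-perigee v_p = √[μ(2/r₁ − 1/a_t)] = 9573 m/s.
Δv₁ = v_p − v_c1 = 1880 m/s.
At r₂: circular v_c2 = √(μ/r₂) = 4154 m/s; transfer-apogee v_a = √[μ(2/r₂ − 1/a_t)] = 2791 m/s.
Δv₂ = v_c2 − v_a = 1363 m/s.
Total Δv = Δv₁ + Δv₂ = 3243 m/s.

Δv_total ≈ 3240 m/s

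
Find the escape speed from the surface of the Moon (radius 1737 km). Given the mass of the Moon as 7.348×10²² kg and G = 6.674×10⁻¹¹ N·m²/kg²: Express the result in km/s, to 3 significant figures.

μ = GM = 6.674×10⁻¹¹ × 7.348×10²² = 4.904×10¹² m³/s².
r = R = 1.737×10⁶ m.
Escape speed v_esc = √(2μ/r) = √(2 × 4.904×10¹² / 1.737×10⁶) = √(5.647×10⁶) = 2376 m/s.
= 2.376 km/s.

v_esc ≈ 2.38 km/s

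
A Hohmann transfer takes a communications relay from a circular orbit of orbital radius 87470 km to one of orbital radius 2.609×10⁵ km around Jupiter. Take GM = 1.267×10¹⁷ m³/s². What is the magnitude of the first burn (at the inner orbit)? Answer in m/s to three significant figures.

r₁ = 87470 km = 8.747×10⁷ m.
r₂ = 2.609×10⁵ km = 2.609×10⁸ m.
Transfer ellipse a_t = (r₁ + r₂)/2 = 1.742×10⁸ m.
At r₁: circular v_c1 = √(μ/r₁) = 38060 m/s; transfer-perijove v_p = √[μ(2/r₁ − 1/a_t)] = 46580 m/s.
Δv₁ = v_p − v_c1 = 8520 m/s.

Δv ≈ 8520 m/s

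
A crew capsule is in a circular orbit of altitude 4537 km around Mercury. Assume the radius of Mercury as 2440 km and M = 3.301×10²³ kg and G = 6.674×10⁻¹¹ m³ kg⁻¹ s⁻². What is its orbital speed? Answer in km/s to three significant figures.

v ≈ 1.78 km/s

μ = GM = 6.674×10⁻¹¹ × 3.301×10²³ = 2.203×10¹³ m³/s².
r = 2440 + 4537 = 6977.0 km = 6.9770×10⁶ m.
For a circular orbit v = √(μ/r) = √(2.203×10¹³ / 6.977×10⁶) = √(3.158×10⁶) = 1777 m/s.
That is 1.777 km/s.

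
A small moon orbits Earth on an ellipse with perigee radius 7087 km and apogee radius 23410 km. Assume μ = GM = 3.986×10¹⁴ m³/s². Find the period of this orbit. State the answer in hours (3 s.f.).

T ≈ 5.21 hours

Semi-major axis a = (r_p + r_a)/2 = (7087.0 + 23410)/2 = 15248 km = 1.525×10⁷ m.
By Kepler's third law T = 2π√(a³/μ) = 2π × 2.982×10³ = 1.874×10⁴ s.
= 5.205 hours.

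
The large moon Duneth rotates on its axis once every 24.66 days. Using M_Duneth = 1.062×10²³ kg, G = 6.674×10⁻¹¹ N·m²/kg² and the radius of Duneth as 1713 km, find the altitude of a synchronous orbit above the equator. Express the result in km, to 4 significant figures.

h_sync ≈ 91700 km

μ = GM = 6.674×10⁻¹¹ × 1.062×10²³ = 7.088×10¹² m³/s².
T = 24.66 days = 2.131×10⁶ s.
A synchronous orbit has period T, so by Kepler's third law a = (μT²/4π²)^(1/3).
μT²/4π² = 7.088×10¹² × (2.131×10⁶)² / 39.48 = 8.150×10²³ m³.
a = 9.341×10⁷ m = 93409 km.
Altitude h = a − R = 93409 − 1713 = 91696 km.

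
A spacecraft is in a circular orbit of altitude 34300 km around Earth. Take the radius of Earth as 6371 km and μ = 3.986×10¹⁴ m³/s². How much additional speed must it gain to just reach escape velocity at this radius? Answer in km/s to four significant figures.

Δv ≈ 1.297 km/s

r = 6371 + 34300 = 40671 km = 4.0671×10⁷ m.
Circular speed v_c = √(μ/r) = 3131 m/s.
Escape speed v_esc = √(2μ/r) = √2 × v_c = 4427 m/s.
Δv = v_esc − v_c = 1297 m/s = 1.297 km/s.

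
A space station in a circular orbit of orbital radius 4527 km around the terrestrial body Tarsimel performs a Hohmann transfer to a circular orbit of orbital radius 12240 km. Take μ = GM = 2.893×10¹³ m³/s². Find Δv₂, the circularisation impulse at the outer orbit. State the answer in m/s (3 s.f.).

r₁ = 4527 km = 4.527×10⁶ m.
r₂ = 12240 km = 1.224×10⁷ m.
Transfer ellipse a_t = (r₁ + r₂)/2 = 8.384×10⁶ m.
At r₁: circular v_c1 = √(μ/r₁) = 2528 m/s; transfer-periapsis v_p = √[μ(2/r₁ − 1/a_t)] = 3055 m/s.
At r₂: circular v_c2 = √(μ/r₂) = 1537 m/s; transfer-apoapsis v_a = √[μ(2/r₂ − 1/a_t)] = 1130 m/s.
Δv₂ = v_c2 − v_a = 407.7 m/s.

Δv ≈ 408 m/s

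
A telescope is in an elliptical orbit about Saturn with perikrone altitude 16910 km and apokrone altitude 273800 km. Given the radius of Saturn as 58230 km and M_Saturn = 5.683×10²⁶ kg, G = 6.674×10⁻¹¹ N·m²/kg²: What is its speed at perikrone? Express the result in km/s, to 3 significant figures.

v ≈ 28.7 km/s

μ = GM = 6.674×10⁻¹¹ × 5.683×10²⁶ = 3.793×10¹⁶ m³/s².
r_p = 58230 + 16910 = 75140 km = 7.5140×10⁷ m.
r_a = 58230 + 273800 = 332030 km = 3.3203×10⁸ m.
Semi-major axis a = (r_p + r_a)/2 = 2.0358×10⁵ km = 2.036×10⁸ m.
Vis-viva: v² = μ(2/r − 1/a) = 3.793×10¹⁶ × (2.662×10⁻⁸ − 4.912×10⁻⁹) = 8.232×10⁸ m²/s².
v = 28690 m/s = 28.69 km/s.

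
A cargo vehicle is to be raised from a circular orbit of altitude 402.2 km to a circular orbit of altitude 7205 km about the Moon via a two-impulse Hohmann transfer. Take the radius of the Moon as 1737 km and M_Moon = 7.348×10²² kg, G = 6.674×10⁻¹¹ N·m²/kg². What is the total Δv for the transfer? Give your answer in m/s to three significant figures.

μ = GM = 6.674×10⁻¹¹ × 7.348×10²² = 4.904×10¹² m³/s².
r₁ = 1737 + 402.2 = 2139.2 km = 2.1392×10⁶ m.
r₂ = 1737 + 7205 = 8942.0 km = 8.9420×10⁶ m.
Transfer ellipse a_t = (r₁ + r₂)/2 = 5.541×10⁶ m.
At r₁: circular v_c1 = √(μ/r₁) = 1514 m/s; transfer-perilune v_p = √[μ(2/r₁ − 1/a_t)] = 1923 m/s.
Δv₁ = v_p − v_c1 = 409.4 m/s.
At r₂: circular v_c2 = √(μ/r₂) = 740.6 m/s; transfer-apolune v_a = √[μ(2/r₂ − 1/a_t)] = 460.2 m/s.
Δv₂ = v_c2 − v_a = 280.4 m/s.
Total Δv = Δv₁ + Δv₂ = 689.8 m/s.

Δv_total ≈ 690 m/s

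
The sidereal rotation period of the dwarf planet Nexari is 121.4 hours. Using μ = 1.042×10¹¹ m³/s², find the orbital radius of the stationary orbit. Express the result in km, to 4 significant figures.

r_sync ≈ 7959 km

T = 121.4 hours = 4.370×10⁵ s.
A synchronous orbit has period T, so by Kepler's third law a = (μT²/4π²)^(1/3).
μT²/4π² = 1.042×10¹¹ × (4.370×10⁵)² / 39.48 = 5.041×10²⁰ m³.
a = 7.959×10⁶ m = 7958.8 km.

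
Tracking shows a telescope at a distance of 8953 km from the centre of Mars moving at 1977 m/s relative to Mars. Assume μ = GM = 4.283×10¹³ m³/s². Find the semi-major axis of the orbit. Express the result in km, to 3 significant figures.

a ≈ 7570 km

r = 8.953×10⁶ m.
Vis-viva rearranged: 1/a = 2/r − v²/μ = 2.234×10⁻⁷ − 9.126×10⁻⁸ = 1.321×10⁻⁷ m⁻¹.
a = 7.568×10⁶ m = 7568.2 km.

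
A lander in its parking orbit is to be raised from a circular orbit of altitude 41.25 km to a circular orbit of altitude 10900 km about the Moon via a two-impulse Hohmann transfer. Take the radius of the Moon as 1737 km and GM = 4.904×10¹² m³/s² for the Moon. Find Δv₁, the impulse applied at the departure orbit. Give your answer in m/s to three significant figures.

Δv ≈ 538 m/s

r₁ = 1737 + 41.25 = 1778.2 km = 1.7782×10⁶ m.
r₂ = 1737 + 10900 = 12637 km = 1.2637×10⁷ m.
Transfer ellipse a_t = (r₁ + r₂)/2 = 7.208×10⁶ m.
At r₁: circular v_c1 = √(μ/r₁) = 1661 m/s; transfer-perilune v_p = √[μ(2/r₁ − 1/a_t)] = 2199 m/s.
Δv₁ = v_p − v_c1 = 538.2 m/s.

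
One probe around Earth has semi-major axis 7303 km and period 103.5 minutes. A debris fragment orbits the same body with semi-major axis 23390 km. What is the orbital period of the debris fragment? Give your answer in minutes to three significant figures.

T₂ ≈ 593 minutes

Kepler's third law: T² ∝ a³, so T₂ = T₁ (a₂/a₁)^(3/2).
a₂/a₁ = 3.203, (a₂/a₁)^(3/2) = 5.732.
T₂ = 103.5 × 5.732 = 593.2 minutes.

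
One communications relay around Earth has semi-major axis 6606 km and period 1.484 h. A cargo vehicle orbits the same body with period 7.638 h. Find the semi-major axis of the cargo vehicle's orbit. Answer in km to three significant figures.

a₂ ≈ 19700 km

Kepler's third law: a³ ∝ T², so a₂ = a₁ (T₂/T₁)^(2/3).
T₂/T₁ = 5.147, (T₂/T₁)^(2/3) = 2.981.
a₂ = 6606 × 2.981 = 19690 km.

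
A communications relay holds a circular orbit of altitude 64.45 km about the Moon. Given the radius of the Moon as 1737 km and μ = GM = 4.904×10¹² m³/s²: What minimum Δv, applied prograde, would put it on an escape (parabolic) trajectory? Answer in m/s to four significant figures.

Δv ≈ 683.4 m/s

r = 1737 + 64.45 = 1801.5 km = 1.8014×10⁶ m.
Circular speed v_c = √(μ/r) = 1650 m/s.
Escape speed v_esc = √(2μ/r) = √2 × v_c = 2333 m/s.
Δv = v_esc − v_c = 683.4 m/s.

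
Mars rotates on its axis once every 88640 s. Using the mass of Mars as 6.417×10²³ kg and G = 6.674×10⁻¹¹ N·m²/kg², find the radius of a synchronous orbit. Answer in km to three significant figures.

μ = GM = 6.674×10⁻¹¹ × 6.417×10²³ = 4.283×10¹³ m³/s².
A synchronous orbit has period T, so by Kepler's third law a = (μT²/4π²)^(1/3).
μT²/4π² = 4.283×10¹³ × (8.864×10⁴)² / 39.48 = 8.524×10²¹ m³.
a = 2.043×10⁷ m = 20427 km.

r_sync ≈ 20400 km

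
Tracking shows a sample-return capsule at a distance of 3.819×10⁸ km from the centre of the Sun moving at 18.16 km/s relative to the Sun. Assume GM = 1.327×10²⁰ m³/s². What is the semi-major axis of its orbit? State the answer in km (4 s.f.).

a ≈ 3.634×10⁸ km

r = 3.819×10¹¹ m.
Vis-viva rearranged: 1/a = 2/r − v²/μ = 5.237×10⁻¹² − 2.485×10⁻¹² = 2.752×10⁻¹² m⁻¹.
a = 3.634×10¹¹ m = 3.6340×10⁸ km.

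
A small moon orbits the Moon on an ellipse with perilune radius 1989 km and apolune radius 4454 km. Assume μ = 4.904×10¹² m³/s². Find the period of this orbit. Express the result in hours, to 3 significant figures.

T ≈ 4.56 hours

Semi-major axis a = (r_p + r_a)/2 = (1989.0 + 4454.0)/2 = 3221.5 km = 3.222×10⁶ m.
By Kepler's third law T = 2π√(a³/μ) = 2π × 2.611×10³ = 1.641×10⁴ s.
= 4.557 hours.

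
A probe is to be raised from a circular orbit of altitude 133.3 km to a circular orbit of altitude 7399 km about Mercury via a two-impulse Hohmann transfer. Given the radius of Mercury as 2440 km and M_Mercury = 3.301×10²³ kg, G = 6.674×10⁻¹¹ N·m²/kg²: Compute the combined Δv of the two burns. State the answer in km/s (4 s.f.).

Δv_total ≈ 1.291 km/s

μ = GM = 6.674×10⁻¹¹ × 3.301×10²³ = 2.203×10¹³ m³/s².
r₁ = 2440 + 133.3 = 2573.3 km = 2.5733×10⁶ m.
r₂ = 2440 + 7399 = 9839.0 km = 9.8390×10⁶ m.
Transfer ellipse a_t = (r₁ + r₂)/2 = 6.206×10⁶ m.
At r₁: circular v_c1 = √(μ/r₁) = 2926 m/s; transfer-periherm v_p = √[μ(2/r₁ − 1/a_t)] = 3684 m/s.
Δv₁ = v_p − v_c1 = 758.2 m/s.
At r₂: circular v_c2 = √(μ/r₂) = 1496 m/s; transfer-apoherm v_a = √[μ(2/r₂ − 1/a_t)] = 963.6 m/s.
Δv₂ = v_c2 − v_a = 532.8 m/s.
Total Δv = Δv₁ + Δv₂ = 1291 m/s = 1.291 km/s.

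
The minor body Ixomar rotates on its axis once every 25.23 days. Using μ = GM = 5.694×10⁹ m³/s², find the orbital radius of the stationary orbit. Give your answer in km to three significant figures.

T = 25.23 days = 2.180×10⁶ s.
A synchronous orbit has period T, so by Kepler's third law a = (μT²/4π²)^(1/3).
μT²/4π² = 5.694×10⁹ × (2.180×10⁶)² / 39.48 = 6.854×10²⁰ m³.
a = 8.817×10⁶ m = 8816.7 km.

r_sync ≈ 8820 km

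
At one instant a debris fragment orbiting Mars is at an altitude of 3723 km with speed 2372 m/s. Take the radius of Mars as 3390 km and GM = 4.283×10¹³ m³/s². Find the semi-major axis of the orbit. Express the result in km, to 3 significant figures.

r = 3390 + 3723 = 7113.0 km = 7.113×10⁶ m.
Specific orbital energy ε = v²/2 − μ/r = (2372)²/2 − 4.283×10¹³/7.113×10⁶ = -3.208×10⁶ J/kg.
Since ε = −μ/(2a), a = −μ/(2ε) = 6.675×10⁶ m = 6675.1 km.

a ≈ 6680 km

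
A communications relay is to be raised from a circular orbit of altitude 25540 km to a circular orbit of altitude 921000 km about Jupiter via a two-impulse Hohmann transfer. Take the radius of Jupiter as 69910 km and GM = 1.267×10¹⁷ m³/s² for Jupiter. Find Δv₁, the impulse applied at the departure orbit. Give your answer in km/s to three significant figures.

Δv ≈ 12.8 km/s

r₁ = 69910 + 25540 = 95450 km = 9.5450×10⁷ m.
r₂ = 69910 + 921000 = 990910 km = 9.9091×10⁸ m.
Transfer ellipse a_t = (r₁ + r₂)/2 = 5.432×10⁸ m.
At r₁: circular v_c1 = √(μ/r₁) = 36430 m/s; transfer-perijove v_p = √[μ(2/r₁ − 1/a_t)] = 49210 m/s.
Δv₁ = v_p − v_c1 = 12780 m/s.
= 12.78 km/s.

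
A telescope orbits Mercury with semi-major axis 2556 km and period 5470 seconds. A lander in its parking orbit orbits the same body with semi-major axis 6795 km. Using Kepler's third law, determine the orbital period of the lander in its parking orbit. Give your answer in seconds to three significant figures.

Kepler's third law: T² ∝ a³, so T₂ = T₁ (a₂/a₁)^(3/2).
a₂/a₁ = 2.658, (a₂/a₁)^(3/2) = 4.335.
T₂ = 5470 × 4.335 = 23710 seconds.

T₂ ≈ 23700 seconds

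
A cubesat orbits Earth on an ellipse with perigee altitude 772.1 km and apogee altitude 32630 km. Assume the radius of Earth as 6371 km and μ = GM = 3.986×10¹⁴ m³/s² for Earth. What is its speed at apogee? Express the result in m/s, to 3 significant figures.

r_p = 6371 + 772.1 = 7143.1 km = 7.1431×10⁶ m.
r_a = 6371 + 32630 = 39001 km = 3.9001×10⁷ m.
Semi-major axis a = (r_p + r_a)/2 = 23072 km = 2.307×10⁷ m.
Vis-viva: v² = μ(2/r − 1/a) = 3.986×10¹⁴ × (5.128×10⁻⁸ − 4.334×10⁻⁸) = 3.164×10⁶ m²/s².
v = 1779 m/s.

v ≈ 1780 m/s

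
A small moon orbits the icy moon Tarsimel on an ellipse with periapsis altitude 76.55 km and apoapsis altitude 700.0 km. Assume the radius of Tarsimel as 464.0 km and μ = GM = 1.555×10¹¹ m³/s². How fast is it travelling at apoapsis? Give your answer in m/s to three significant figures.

r_p = 464.0 + 76.55 = 540.55 km = 5.4055×10⁵ m.
r_a = 464.0 + 700.0 = 1164.0 km = 1.1640×10⁶ m.
Semi-major axis a = (r_p + r_a)/2 = 852.27 km = 8.523×10⁵ m.
Vis-viva: v² = μ(2/r − 1/a) = 1.555×10¹¹ × (1.718×10⁻⁶ − 1.173×10⁻⁶) = 8.473×10⁴ m²/s².
v = 291.1 m/s.

v ≈ 291 m/s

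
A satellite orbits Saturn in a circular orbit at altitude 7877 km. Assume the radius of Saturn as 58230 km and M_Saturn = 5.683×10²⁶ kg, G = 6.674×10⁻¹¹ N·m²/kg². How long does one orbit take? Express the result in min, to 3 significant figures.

T ≈ 289 min

μ = GM = 6.674×10⁻¹¹ × 5.683×10²⁶ = 3.793×10¹⁶ m³/s².
r = 58230 + 7877 = 66107 km = 6.6107×10⁷ m.
Kepler's third law: T = 2π√(r³/μ) = 2π√((6.611×10⁷)³ / 3.793×10¹⁶).
r³/μ = 7.617×10⁶ s², so T = 2π × 2.760×10³ = 1.734×10⁴ s.
Converting: 1.734×10⁴ s ÷ 60.00 = 289.0 min.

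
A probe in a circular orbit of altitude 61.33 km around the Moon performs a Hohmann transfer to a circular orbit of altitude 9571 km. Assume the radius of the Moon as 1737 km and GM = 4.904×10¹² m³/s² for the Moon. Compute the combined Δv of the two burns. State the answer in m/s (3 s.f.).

r₁ = 1737 + 61.33 = 1798.3 km = 1.7983×10⁶ m.
r₂ = 1737 + 9571 = 11308 km = 1.1308×10⁷ m.
Transfer ellipse a_t = (r₁ + r₂)/2 = 6.553×10⁶ m.
At r₁: circular v_c1 = √(μ/r₁) = 1651 m/s; transfer-perilune v_p = √[μ(2/r₁ − 1/a_t)] = 2169 m/s.
Δv₁ = v_p − v_c1 = 517.9 m/s.
At r₂: circular v_c2 = √(μ/r₂) = 658.5 m/s; transfer-apolune v_a = √[μ(2/r₂ − 1/a_t)] = 345.0 m/s.
Δv₂ = v_c2 − v_a = 313.6 m/s.
Total Δv = Δv₁ + Δv₂ = 831.4 m/s.

Δv_total ≈ 831 m/s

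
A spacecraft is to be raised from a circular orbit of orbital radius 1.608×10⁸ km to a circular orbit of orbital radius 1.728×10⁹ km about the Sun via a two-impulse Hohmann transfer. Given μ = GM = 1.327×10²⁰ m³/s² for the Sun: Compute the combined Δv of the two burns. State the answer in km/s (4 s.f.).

Δv_total ≈ 15.28 km/s

r₁ = 1.608×10⁸ km = 1.608×10¹¹ m.
r₂ = 1.728×10⁹ km = 1.728×10¹² m.
Transfer ellipse a_t = (r₁ + r₂)/2 = 9.444×10¹¹ m.
At r₁: circular v_c1 = √(μ/r₁) = 28730 m/s; transfer-perihelion v_p = √[μ(2/r₁ − 1/a_t)] = 38860 m/s.
Δv₁ = v_p − v_c1 = 10130 m/s.
At r₂: circular v_c2 = √(μ/r₂) = 8763 m/s; transfer-aphelion v_a = √[μ(2/r₂ − 1/a_t)] = 3616 m/s.
Δv₂ = v_c2 − v_a = 5147 m/s.
Total Δv = Δv₁ + Δv₂ = 15280 m/s = 15.28 km/s.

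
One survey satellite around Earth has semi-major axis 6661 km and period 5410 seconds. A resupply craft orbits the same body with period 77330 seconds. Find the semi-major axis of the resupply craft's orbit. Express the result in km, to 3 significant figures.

a₂ ≈ 39200 km

Kepler's third law: a³ ∝ T², so a₂ = a₁ (T₂/T₁)^(2/3).
T₂/T₁ = 14.29, (T₂/T₁)^(2/3) = 5.890.
a₂ = 6661 × 5.890 = 39230 km.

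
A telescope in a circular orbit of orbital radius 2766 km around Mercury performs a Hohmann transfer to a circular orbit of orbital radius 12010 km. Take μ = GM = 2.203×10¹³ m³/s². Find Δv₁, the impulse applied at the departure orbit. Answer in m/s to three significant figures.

r₁ = 2766 km = 2.766×10⁶ m.
r₂ = 12010 km = 1.201×10⁷ m.
Transfer ellipse a_t = (r₁ + r₂)/2 = 7.388×10⁶ m.
At r₁: circular v_c1 = √(μ/r₁) = 2822 m/s; transfer-periherm v_p = √[μ(2/r₁ − 1/a_t)] = 3598 m/s.
Δv₁ = v_p − v_c1 = 776.1 m/s.

Δv ≈ 776 m/s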